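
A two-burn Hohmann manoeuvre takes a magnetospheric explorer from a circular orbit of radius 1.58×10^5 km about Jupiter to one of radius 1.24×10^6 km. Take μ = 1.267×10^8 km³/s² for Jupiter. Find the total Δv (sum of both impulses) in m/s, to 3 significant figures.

Semi-major axis of the transfer orbit: a_t = (1.580×10^5 + 1.240×10^6)/2 = 6.990×10^5 km.
Circular speed at r₁: v₁ = √(μ/r₁) = √(1.267×10^8/1.580×10^5) = 28.318 km/s.
Transfer-orbit speed at r₁ (vis-viva equation): v_p = √[μ(2/r₁ − 1/a_t)] = 37.717 km/s.
First burn Δv₁ = |v_p − v₁| = 9.399 km/s.
Circular speed at r₂: v₂ = √(μ/r₂) = 10.108 km/s.
Transfer-orbit speed at r₂: v_a = √[μ(2/r₂ − 1/a_t)] = 4.8058 km/s.
Second burn Δv₂ = |v₂ − v_a| = 5.302 km/s.
Δv = Δv₁ + Δv₂ = 9.399 + 5.302 = 14.70 km/s.

Δv = 14700 m/s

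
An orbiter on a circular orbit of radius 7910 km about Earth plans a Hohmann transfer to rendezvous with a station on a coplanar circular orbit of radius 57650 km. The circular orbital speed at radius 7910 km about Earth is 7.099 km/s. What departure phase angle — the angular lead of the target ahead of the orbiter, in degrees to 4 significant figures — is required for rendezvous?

φ = 102.8°

From the circular-orbit relation v² = μ/r at r = 7910 km: μ = v²r = (7.099)² × 7910 = 3.98631×10^5 km³/s².
Semi-major axis of the transfer orbit: a_t = (7910 + 57650)/2 = 32780 km.
Transfer time t = π√(a_t³/μ) = 29530 s.
The target's mean motion on its circular orbit is ω₂ = √(μ/r₂³) = 4.561×10^-5 rad/s.
Angle swept by the target during transfer: ω₂·t = 1.347 rad = 77.18°.
Arrival is 180° from departure on the ellipse, so φ = 180° − 77.18° = 102.8°.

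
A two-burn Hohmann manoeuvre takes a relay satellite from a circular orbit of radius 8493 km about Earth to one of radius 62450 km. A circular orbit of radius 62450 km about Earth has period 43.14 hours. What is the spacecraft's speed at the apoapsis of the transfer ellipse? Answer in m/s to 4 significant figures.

From Kepler's third law T² = 4π²r³/μ at r = 62450 km, T = 43.14 hours = 43.14 × 3600 s = 1.55304×10^5 s: μ = 4π²r³/T² = 3.98650×10^5 km³/s².
Semi-major axis of the transfer orbit: a_t = (8493 + 62450)/2 = 35471.5 km.
The apoapsis of the transfer ellipse is at r = 62450 km.
From the vis-viva equation, v = √[μ(2/r − 1/a_t)] = 1.236 km/s.

v = 1236 m/s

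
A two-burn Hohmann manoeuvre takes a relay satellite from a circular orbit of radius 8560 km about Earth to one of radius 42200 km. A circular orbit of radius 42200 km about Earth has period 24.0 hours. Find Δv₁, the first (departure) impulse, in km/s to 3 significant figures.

Δv₁ = 1.97 km/s

From Kepler's third law T² = 4π²r³/μ at r = 42200 km, T = 24.0 hours = 24.0 × 3600 s = 86400 s: μ = 4π²r³/T² = 3.97438×10^5 km³/s².
Semi-major axis of the transfer orbit: a_t = (8560 + 42200)/2 = 25380 km.
Circular speed at r = 8560 km: v_c = √(μ/r) = 6.814 km/s.
Vis-viva on the transfer ellipse at r = 8560 km gives v_t = √[μ(2/r − 1/a_t)] = 8.786 km/s.
Δv₁ = |v_t − v_c| = |8.786 − 6.814| = 1.972 km/s.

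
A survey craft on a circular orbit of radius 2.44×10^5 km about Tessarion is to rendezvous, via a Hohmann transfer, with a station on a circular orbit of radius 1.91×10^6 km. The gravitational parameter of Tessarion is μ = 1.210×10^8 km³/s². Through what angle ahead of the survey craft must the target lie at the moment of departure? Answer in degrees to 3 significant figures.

The Hohmann ellipse has a_t = (r₁ + r₂)/2 = 1.077×10^6 km.
The half-period of the transfer ellipse is t = π√(a_t³/μ) = 3.19213×10^5 s.
The target's mean motion on its circular orbit is ω₂ = √(μ/r₂³) = 4.16718×10^-6 rad/s.
Angle swept by the target during transfer: ω₂·t = 1.33022 rad = 76.22°.
The survey craft traverses 180° on the transfer ellipse, so the target must lead by 180° − 76.22° = 104°.

φ = 104°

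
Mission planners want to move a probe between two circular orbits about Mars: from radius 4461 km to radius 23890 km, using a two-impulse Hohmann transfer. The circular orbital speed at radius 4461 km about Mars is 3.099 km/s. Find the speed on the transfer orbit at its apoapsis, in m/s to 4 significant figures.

v = 751.2 m/s

From the circular-orbit relation v² = μ/r at r = 4461 km: μ = v²r = (3.099)² × 4461 = 42842.6 km³/s².
Semi-major axis of the transfer orbit: a_t = (4461 + 23890)/2 = 14175.5 km.
At apoapsis, r = 23890 km.
Applying v² = μ(2/r − 1/a_t): v = 0.7512 km/s.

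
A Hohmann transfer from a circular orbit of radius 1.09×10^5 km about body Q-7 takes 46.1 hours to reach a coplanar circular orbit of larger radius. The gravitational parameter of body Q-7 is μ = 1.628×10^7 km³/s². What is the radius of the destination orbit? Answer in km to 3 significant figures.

r₂ = 6.05×10^5 km

Transfer time t = 46.1 hours = 1.6596×10^5 s, and t = π√(a_t³/μ).
So a_t = (μ t²/π²)^(1/3) = (1.628×10^7 × (1.6596×10^5)² / π²)^(1/3) = 3.5682×10^5 km.
Since a_t = (r₁ + r₂)/2, r₂ = 2a_t − r₁ = 2×3.5682×10^5 − 1.090×10^5 = 6.0464×10^5 km.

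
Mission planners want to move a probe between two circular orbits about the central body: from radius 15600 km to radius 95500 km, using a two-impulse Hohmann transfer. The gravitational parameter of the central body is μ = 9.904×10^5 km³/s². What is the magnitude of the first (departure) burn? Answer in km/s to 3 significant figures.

Δv₁ = 2.48 km/s

The Hohmann ellipse has a_t = (r₁ + r₂)/2 = 55550 km.
Circular speed at r = 15600 km: v_c = √(μ/r) = 7.9679 km/s.
Vis-viva on the transfer ellipse at r = 15600 km gives v_t = √[μ(2/r − 1/a_t)] = 10.447 km/s.
Δv₁ = |v_t − v_c| = |10.447 − 7.9679| = 2.479 km/s.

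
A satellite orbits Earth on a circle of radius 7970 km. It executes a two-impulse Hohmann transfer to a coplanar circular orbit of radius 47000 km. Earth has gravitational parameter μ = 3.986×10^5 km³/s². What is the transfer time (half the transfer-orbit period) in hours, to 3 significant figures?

Semi-major axis of the transfer orbit: a_t = (7970 + 47000)/2 = 27485 km.
Half the transfer-orbit period gives t = π√(a_t³/μ) = 22670 s.
Converting: 22670 s ÷ 3600 s/hour = 6.30 hours.

t = 6.30 hours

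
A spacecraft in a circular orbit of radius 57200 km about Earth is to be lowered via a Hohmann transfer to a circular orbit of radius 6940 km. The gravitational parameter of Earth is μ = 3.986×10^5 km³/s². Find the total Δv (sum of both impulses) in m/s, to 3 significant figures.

Transfer-ellipse semi-major axis a_t = (r₁ + r₂)/2 = (57200 + 6940)/2 = 32070 km.
At r₁ the circular-orbit speed is v₁ = √(μ/r₁) = 2.640 km/s.
Transfer-orbit speed at r₁ (vis-viva equation): v_a = √[μ(2/r₁ − 1/a_t)] = 1.228 km/s.
First burn Δv₁ = |v_a − v₁| = 1.412 km/s.
At r₂, v₂ = √(μ/r₂) = 7.57860 km/s.
Transfer-orbit speed at r₂: v_p = √[μ(2/r₂ − 1/a_t)] = 10.1213 km/s.
Second burn Δv₂ = |v₂ − v_p| = 2.543 km/s.
Total Δv = Δv₁ + Δv₂ = 3.955 km/s.

Δv = 3950 m/s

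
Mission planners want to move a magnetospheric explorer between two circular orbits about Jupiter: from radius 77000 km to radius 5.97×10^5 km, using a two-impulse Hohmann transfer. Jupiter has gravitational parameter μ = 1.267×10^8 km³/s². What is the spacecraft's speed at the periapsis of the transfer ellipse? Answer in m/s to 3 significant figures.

v = 54000 m/s

Semi-major axis of the transfer orbit: a_t = (77000 + 5.970×10^5)/2 = 3.370×10^5 km.
The periapsis of the transfer ellipse is at r = 77000 km.
From the vis-viva equation, v = √[μ(2/r − 1/a_t)] = 53.99 km/s.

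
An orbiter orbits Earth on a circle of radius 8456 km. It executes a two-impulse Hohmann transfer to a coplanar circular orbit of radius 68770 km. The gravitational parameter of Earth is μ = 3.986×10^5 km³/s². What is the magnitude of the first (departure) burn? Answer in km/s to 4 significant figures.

Transfer-ellipse semi-major axis a_t = (r₁ + r₂)/2 = (8456 + 68770)/2 = 38613 km.
On the circular orbit at r = 8456 km, v_c = √(μ/r) = 6.866 km/s.
Transfer-orbit speed at the same r (vis-viva, a = a_t): v_t = √[μ(2/r − 1/a_t)] = 9.163 km/s.
Δv₁ = |v_t − v_c| = |9.163 − 6.866| = 2.297 km/s.

Δv₁ = 2.297 km/s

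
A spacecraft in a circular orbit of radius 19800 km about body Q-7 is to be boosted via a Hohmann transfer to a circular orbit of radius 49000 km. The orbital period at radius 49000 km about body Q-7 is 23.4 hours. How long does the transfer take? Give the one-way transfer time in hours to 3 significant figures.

t = 6.88 hours

From Kepler's third law T² = 4π²r³/μ at r = 49000 km, T = 23.4 hours = 23.4 × 3600 s = 84240 s: μ = 4π²r³/T² = 6.54502×10^5 km³/s².
The Hohmann ellipse has a_t = (r₁ + r₂)/2 = 34400 km.
By Kepler's third law the transfer-orbit period is T = 2π√(a_t³/μ), so t = T/2 = 24780 s.
Converting: 24780 s ÷ 3600 s/hour = 6.88 hours.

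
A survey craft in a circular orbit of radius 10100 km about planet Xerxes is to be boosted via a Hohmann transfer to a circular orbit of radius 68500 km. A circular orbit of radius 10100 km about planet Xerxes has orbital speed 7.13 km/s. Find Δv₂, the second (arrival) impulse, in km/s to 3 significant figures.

Δv₂ = 1.35 km/s

From the circular-orbit relation v² = μ/r at r = 10100 km: μ = v²r = (7.13)² × 10100 = 5.13453×10^5 km³/s².
Transfer-ellipse semi-major axis a_t = (r₁ + r₂)/2 = (10100 + 68500)/2 = 39300 km.
Circular speed at r = 68500 km: v_c = √(μ/r) = 2.738 km/s.
Transfer-orbit speed at the same r (vis-viva, a = a_t): v_t = √[μ(2/r − 1/a_t)] = 1.388 km/s.
Δv₂ = |v_t − v_c| = |1.388 − 2.738| = 1.350 km/s.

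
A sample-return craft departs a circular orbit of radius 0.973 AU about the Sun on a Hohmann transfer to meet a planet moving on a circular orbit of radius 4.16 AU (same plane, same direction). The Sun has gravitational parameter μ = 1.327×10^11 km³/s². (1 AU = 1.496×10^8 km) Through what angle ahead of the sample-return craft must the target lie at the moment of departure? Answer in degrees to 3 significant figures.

In km: r₁ = 0.973 × 1.496×10^8 = 1.455608×10^8 km; r₂ = 4.16 × 1.496×10^8 = 6.22336×10^8 km.
Semi-major axis of the transfer orbit: a_t = (1.455608×10^8 + 6.22336×10^8)/2 = 3.839484×10^8 km.
Transfer time t = π√(a_t³/μ) = 6.4882×10^7 s.
Target angular speed ω₂ = √(μ/r₂³) = 2.3464×10^-8 rad/s.
Angle swept by the target during transfer: ω₂·t = 1.5224 rad = 87.23°.
The sample-return craft traverses 180° on the transfer ellipse, so the target must lead by 180° − 87.23° = 92.8°.

φ = 92.8°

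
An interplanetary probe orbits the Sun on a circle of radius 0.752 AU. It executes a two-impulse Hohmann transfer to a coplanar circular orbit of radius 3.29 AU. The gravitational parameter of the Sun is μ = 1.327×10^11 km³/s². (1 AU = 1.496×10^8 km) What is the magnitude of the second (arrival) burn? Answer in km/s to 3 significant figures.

In km: r₁ = 0.752 × 1.496×10^8 = 1.124992×10^8 km; r₂ = 3.29 × 1.496×10^8 = 4.92184×10^8 km.
Semi-major axis of the transfer orbit: a_t = (1.124992×10^8 + 4.92184×10^8)/2 = 3.023416×10^8 km.
On the circular orbit at r = 4.92184×10^8 km, v_c = √(μ/r) = 16.420 km/s.
Transfer-orbit speed at the same r (vis-viva, a = a_t): v_t = √[μ(2/r − 1/a_t)] = 10.016 km/s.
Δv₂ = |v_t − v_c| = |10.016 − 16.420| = 6.404 km/s.

Δv₂ = 6.40 km/s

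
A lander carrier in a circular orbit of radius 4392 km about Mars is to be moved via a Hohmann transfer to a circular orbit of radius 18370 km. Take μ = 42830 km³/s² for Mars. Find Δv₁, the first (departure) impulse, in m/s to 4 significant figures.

Transfer-ellipse semi-major axis a_t = (r₁ + r₂)/2 = (4392 + 18370)/2 = 11381 km.
On the circular orbit at r = 4392 km, v_c = √(μ/r) = 3.1228 km/s.
Vis-viva on the transfer ellipse at r = 4392 km gives v_t = √[μ(2/r − 1/a_t)] = 3.9674 km/s.
Δv₁ = |v_t − v_c| = |3.9674 − 3.1228| = 0.8446 km/s.

Δv₁ = 844.6 m/s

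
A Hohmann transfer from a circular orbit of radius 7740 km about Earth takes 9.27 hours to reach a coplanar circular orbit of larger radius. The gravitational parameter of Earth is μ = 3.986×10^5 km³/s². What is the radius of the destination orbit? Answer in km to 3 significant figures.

r₂ = 63400 km

Transfer time t = 9.27 hours = 33372 s, and t = π√(a_t³/μ).
So a_t = (μ t²/π²)^(1/3) = (3.986×10^5 × (33372)² / π²)^(1/3) = 35563 km.
Since a_t = (r₁ + r₂)/2, r₂ = 2a_t − r₁ = 2×35563 − 7740 = 63386 km.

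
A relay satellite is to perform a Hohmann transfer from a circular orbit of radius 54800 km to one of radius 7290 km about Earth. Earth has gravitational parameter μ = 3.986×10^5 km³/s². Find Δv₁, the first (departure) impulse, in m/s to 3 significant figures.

Transfer-ellipse semi-major axis a_t = (r₁ + r₂)/2 = (54800 + 7290)/2 = 31045 km.
On the circular orbit at r = 54800 km, v_c = √(μ/r) = 2.697 km/s.
Transfer-orbit speed at the same r (vis-viva, a = a_t): v_t = √[μ(2/r − 1/a_t)] = 1.307 km/s.
Δv₁ = |v_t − v_c| = |1.307 − 2.697| = 1.390 km/s.

Δv₁ = 1390 m/s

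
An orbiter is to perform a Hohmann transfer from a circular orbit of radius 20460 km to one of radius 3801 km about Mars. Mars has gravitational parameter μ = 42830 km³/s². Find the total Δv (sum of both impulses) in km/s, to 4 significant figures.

Δv = 1.640 km/s

Semi-major axis of the transfer orbit: a_t = (20460 + 3801)/2 = 12130.5 km.
Circular speed at r₁: v₁ = √(μ/r₁) = √(42830/20460) = 1.4468 km/s.
On the transfer ellipse at r₁, v² = μ(2/r − 1/a) gives v_a = √[μ(2/r₁ − 1/a_t)] = 0.80990 km/s.
First burn Δv₁ = |v_a − v₁| = 0.6369 km/s.
Circular speed at r₂: v₂ = √(μ/r₂) = 3.357 km/s.
Transfer-orbit speed at r₂: v_p = √[μ(2/r₂ − 1/a_t)] = 4.360 km/s.
Second burn Δv₂ = |v₂ − v_p| = 1.003 km/s.
Δv = Δv₁ + Δv₂ = 0.6369 + 1.003 = 1.640 km/s.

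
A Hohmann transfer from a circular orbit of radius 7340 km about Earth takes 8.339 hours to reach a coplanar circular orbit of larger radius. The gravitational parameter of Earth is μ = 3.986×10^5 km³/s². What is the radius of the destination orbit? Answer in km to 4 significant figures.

Transfer time t = 8.339 hours = 30020.4 s, and t = π√(a_t³/μ).
So a_t = (μ t²/π²)^(1/3) = (3.986×10^5 × (30020.4)² / π²)^(1/3) = 33140 km.
Since a_t = (r₁ + r₂)/2, r₂ = 2a_t − r₁ = 2×33140 − 7340 = 58940 km.

r₂ = 58940 km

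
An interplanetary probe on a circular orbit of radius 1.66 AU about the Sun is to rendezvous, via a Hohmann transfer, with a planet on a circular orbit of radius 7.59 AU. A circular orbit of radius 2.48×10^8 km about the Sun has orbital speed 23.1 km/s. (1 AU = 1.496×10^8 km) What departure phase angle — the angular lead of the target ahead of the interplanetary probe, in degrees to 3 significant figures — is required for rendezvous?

From the circular-orbit relation v² = μ/r at r = 2.48×10^8 km: μ = v²r = (23.1)² × 2.48×10^8 = 1.32335×10^11 km³/s².
In km: r₁ = 1.66 × 1.496×10^8 = 2.48336×10^8 km; r₂ = 7.59 × 1.496×10^8 = 1.135464×10^9 km.
The Hohmann ellipse has a_t = (r₁ + r₂)/2 = 6.919×10^8 km.
The half-period of the transfer ellipse is t = π√(a_t³/μ) = 1.57173×10^8 s.
The target's mean motion on its circular orbit is ω₂ = √(μ/r₂³) = 9.50775×10^-9 rad/s.
Angle swept by the target during transfer: ω₂·t = 1.4944 rad = 85.62°.
Arrival is 180° from departure on the ellipse, so φ = 180° − 85.62° = 94.4°.

φ = 94.4°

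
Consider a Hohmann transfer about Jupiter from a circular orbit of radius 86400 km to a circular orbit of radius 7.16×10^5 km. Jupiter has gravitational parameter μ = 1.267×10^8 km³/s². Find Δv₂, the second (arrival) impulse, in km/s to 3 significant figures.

Transfer-ellipse semi-major axis a_t = (r₁ + r₂)/2 = (86400 + 7.160×10^5)/2 = 4.012×10^5 km.
Circular speed at r = 7.160×10^5 km: v_c = √(μ/r) = 13.302 km/s.
Vis-viva on the transfer ellipse at r = 7.160×10^5 km gives v_t = √[μ(2/r − 1/a_t)] = 6.1732 km/s.
Δv₂ = |v_t − v_c| = |6.1732 − 13.302| = 7.129 km/s.

Δv₂ = 7.13 km/s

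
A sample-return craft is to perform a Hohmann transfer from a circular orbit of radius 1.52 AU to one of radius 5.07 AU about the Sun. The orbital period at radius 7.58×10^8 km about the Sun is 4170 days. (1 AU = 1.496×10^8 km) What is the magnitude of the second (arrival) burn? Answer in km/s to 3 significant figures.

Δv₂ = 4.24 km/s

From Kepler's third law T² = 4π²r³/μ at r = 7.58×10^8 km, T = 4170 days = 4170 × 86400 s = 3.60288×10^8 s: μ = 4π²r³/T² = 1.32455×10^11 km³/s².
In km: r₁ = 1.52 × 1.496×10^8 = 2.27392×10^8 km; r₂ = 5.07 × 1.496×10^8 = 7.58472×10^8 km.
The Hohmann ellipse has a_t = (r₁ + r₂)/2 = 4.92932×10^8 km.
Circular speed at r = 7.58472×10^8 km: v_c = √(μ/r) = 13.2149 km/s.
Transfer-orbit speed at the same r (vis-viva, a = a_t): v_t = √[μ(2/r − 1/a_t)] = 8.97549 km/s.
Δv₂ = |v_t − v_c| = |8.97549 − 13.2149| = 4.239 km/s.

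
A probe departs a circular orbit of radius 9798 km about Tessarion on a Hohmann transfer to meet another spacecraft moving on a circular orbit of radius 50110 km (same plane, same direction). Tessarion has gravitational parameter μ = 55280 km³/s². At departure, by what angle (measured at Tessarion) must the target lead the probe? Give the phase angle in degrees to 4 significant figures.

φ = 96.81°

The Hohmann ellipse has a_t = (r₁ + r₂)/2 = 29954 km.
Transfer time t = π√(a_t³/μ) = 69270 s.
The target's mean motion on its circular orbit is ω₂ = √(μ/r₂³) = 2.096×10^-5 rad/s.
Angle swept by the target during transfer: ω₂·t = 1.452 rad = 83.19°.
The probe traverses 180° on the transfer ellipse, so the target must lead by 180° − 83.19° = 96.81°.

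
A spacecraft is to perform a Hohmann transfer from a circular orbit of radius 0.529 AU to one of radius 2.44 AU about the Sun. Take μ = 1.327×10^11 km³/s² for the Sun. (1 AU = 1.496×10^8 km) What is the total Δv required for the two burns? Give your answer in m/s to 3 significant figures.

In km: r₁ = 0.529 × 1.496×10^8 = 7.91384×10^7 km; r₂ = 2.44 × 1.496×10^8 = 3.65024×10^8 km.
The Hohmann ellipse has a_t = (r₁ + r₂)/2 = 2.220812×10^8 km.
Circular speed at r₁: v₁ = √(μ/r₁) = √(1.327×10^11/7.91384×10^7) = 40.95 km/s.
On the transfer ellipse at r₁, vis-viva equation gives v_p = √[μ(2/r₁ − 1/a_t)] = 52.50 km/s.
First burn Δv₁ = |v_p − v₁| = 11.550 km/s.
At r₂, v₂ = √(μ/r₂) = 19.06667 km/s.
Transfer-orbit speed at r₂: v_a = √[μ(2/r₂ − 1/a_t)] = 11.38184 km/s.
Second burn Δv₂ = |v₂ − v_a| = 7.6848 km/s.
Total Δv = Δv₁ + Δv₂ = 19.23 km/s.

Δv = 19200 m/s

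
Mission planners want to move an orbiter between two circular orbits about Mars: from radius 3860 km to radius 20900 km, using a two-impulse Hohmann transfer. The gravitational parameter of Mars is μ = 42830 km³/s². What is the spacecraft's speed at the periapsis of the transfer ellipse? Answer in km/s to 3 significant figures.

v = 4.33 km/s

Semi-major axis of the transfer orbit: a_t = (3860 + 20900)/2 = 12380 km.
The periapsis of the transfer ellipse is at r = 3860 km.
Vis-viva: v = √[μ(2/r − 1/a_t)] = √[42830 × (2/3860 − 1/12380)] = 4.328 km/s.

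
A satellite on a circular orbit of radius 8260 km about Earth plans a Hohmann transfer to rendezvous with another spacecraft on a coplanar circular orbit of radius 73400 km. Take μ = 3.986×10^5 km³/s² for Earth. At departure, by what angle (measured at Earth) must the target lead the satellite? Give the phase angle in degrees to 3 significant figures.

Transfer-ellipse semi-major axis a_t = (r₁ + r₂)/2 = (8260 + 73400)/2 = 40830 km.
Transfer time t = π√(a_t³/μ) = 41054 s.
The target's mean motion on its circular orbit is ω₂ = √(μ/r₂³) = 3.1749×10^-5 rad/s.
Angle swept by the target during transfer: ω₂·t = 1.3034 rad = 74.68°.
The satellite traverses 180° on the transfer ellipse, so the target must lead by 180° − 74.68° = 105°.

φ = 105°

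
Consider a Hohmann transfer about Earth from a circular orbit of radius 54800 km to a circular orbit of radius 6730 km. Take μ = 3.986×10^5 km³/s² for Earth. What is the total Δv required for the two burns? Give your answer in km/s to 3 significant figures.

Transfer-ellipse semi-major axis a_t = (r₁ + r₂)/2 = (54800 + 6730)/2 = 30765 km.
Circular speed at r₁: v₁ = √(μ/r₁) = √(3.986×10^5/54800) = 2.697 km/s.
On the transfer ellipse at r₁, vis-viva equation gives v_a = √[μ(2/r₁ − 1/a_t)] = 1.261 km/s.
First burn Δv₁ = |v_a − v₁| = 1.436 km/s.
Circular speed at r₂: v₂ = √(μ/r₂) = 7.6959 km/s.
Transfer-orbit speed at r₂: v_p = √[μ(2/r₂ − 1/a_t)] = 10.271 km/s.
Second burn Δv₂ = |v₂ − v_p| = 2.575 km/s.
Total Δv = Δv₁ + Δv₂ = 4.011 km/s.

Δv = 4.01 km/s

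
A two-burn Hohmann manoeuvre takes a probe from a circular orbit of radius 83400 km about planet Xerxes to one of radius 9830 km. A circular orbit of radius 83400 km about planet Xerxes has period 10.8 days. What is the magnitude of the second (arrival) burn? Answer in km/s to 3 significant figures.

From Kepler's third law T² = 4π²r³/μ at r = 83400 km, T = 10.8 days = 10.8 × 86400 s = 9.3312×10^5 s: μ = 4π²r³/T² = 26301.6 km³/s².
Semi-major axis of the transfer orbit: a_t = (83400 + 9830)/2 = 46615 km.
Circular speed at r = 9830 km: v_c = √(μ/r) = 1.6357 km/s.
Vis-viva on the transfer ellipse at r = 9830 km gives v_t = √[μ(2/r − 1/a_t)] = 2.1879 km/s.
Δv₂ = |v_t − v_c| = |2.1879 − 1.6357| = 0.5522 km/s.

Δv₂ = 0.552 km/s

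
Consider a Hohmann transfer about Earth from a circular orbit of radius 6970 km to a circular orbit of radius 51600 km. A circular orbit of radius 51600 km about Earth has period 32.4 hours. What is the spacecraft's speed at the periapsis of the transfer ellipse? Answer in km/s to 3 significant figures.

v = 10.0 km/s

From Kepler's third law T² = 4π²r³/μ at r = 51600 km, T = 32.4 hours = 32.4 × 3600 s = 1.1664×10^5 s: μ = 4π²r³/T² = 3.98670×10^5 km³/s².
The Hohmann ellipse has a_t = (r₁ + r₂)/2 = 29285 km.
The periapsis of the transfer ellipse is at r = 6970 km.
Vis-viva: v = √[μ(2/r − 1/a_t)] = √[3.98670×10^5 × (2/6970 − 1/29285)] = 10.04 km/s.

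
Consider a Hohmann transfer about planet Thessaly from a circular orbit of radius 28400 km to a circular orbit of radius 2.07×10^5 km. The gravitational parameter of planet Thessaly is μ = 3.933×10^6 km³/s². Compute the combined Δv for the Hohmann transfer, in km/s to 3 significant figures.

Semi-major axis of the transfer orbit: a_t = (28400 + 2.070×10^5)/2 = 1.177×10^5 km.
Circular speed at r₁: v₁ = √(μ/r₁) = √(3.933×10^6/28400) = 11.768 km/s.
Transfer-orbit speed at r₁ (vis-viva equation): v_p = √[μ(2/r₁ − 1/a_t)] = 15.606 km/s.
First burn Δv₁ = |v_p − v₁| = 3.838 km/s.
Circular speed at r₂: v₂ = √(μ/r₂) = 4.359 km/s.
Transfer-orbit speed at r₂: v_a = √[μ(2/r₂ − 1/a_t)] = 2.141 km/s.
Second burn Δv₂ = |v₂ − v_a| = 2.218 km/s.
Total Δv = Δv₁ + Δv₂ = 6.056 km/s.

Δv = 6.06 km/s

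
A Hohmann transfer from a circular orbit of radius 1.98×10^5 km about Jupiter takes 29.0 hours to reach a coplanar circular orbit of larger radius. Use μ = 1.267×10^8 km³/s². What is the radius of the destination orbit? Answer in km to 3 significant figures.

Transfer time t = 29.0 hours = 1.044×10^5 s, and t = π√(a_t³/μ).
So a_t = (μ t²/π²)^(1/3) = (1.267×10^8 × (1.044×10^5)² / π²)^(1/3) = 5.1915×10^5 km.
Since a_t = (r₁ + r₂)/2, r₂ = 2a_t − r₁ = 2×5.1915×10^5 − 1.980×10^5 = 8.403×10^5 km.

r₂ = 8.40×10^5 km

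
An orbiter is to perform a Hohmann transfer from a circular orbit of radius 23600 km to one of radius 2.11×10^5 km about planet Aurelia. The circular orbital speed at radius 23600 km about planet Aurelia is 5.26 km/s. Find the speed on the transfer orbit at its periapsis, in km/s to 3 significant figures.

v = 7.05 km/s

From the circular-orbit relation v² = μ/r at r = 23600 km: μ = v²r = (5.26)² × 23600 = 6.52955×10^5 km³/s².
The Hohmann ellipse has a_t = (r₁ + r₂)/2 = 1.173×10^5 km.
At periapsis, r = 23600 km.
From the vis-viva equation, v = √[μ(2/r − 1/a_t)] = 7.055 km/s.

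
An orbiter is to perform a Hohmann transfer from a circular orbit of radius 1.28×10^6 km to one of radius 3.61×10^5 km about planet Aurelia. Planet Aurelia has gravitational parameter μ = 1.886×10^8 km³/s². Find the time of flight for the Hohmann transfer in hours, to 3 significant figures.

t = 47.2 hours

Semi-major axis of the transfer orbit: a_t = (1.280×10^6 + 3.610×10^5)/2 = 8.205×10^5 km.
Transfer time t = π√(a_t³/μ) = π√((8.205×10^5)³ / 1.886×10^8) = 1.700×10^5 s.
Converting: 1.700×10^5 s ÷ 3600 s/hour = 47.2 hours.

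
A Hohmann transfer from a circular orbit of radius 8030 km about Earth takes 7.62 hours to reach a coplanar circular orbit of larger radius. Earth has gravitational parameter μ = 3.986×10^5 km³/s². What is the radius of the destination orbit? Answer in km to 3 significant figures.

r₂ = 54400 km

Transfer time t = 7.62 hours = 27432 s, and t = π√(a_t³/μ).
So a_t = (μ t²/π²)^(1/3) = (3.986×10^5 × (27432)² / π²)^(1/3) = 31207 km.
Since a_t = (r₁ + r₂)/2, r₂ = 2a_t − r₁ = 2×31207 − 8030 = 54384 km.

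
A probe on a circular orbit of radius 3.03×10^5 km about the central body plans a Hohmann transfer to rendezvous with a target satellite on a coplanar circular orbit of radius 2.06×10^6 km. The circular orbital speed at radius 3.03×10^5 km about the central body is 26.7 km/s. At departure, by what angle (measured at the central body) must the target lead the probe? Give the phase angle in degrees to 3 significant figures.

φ = 102°

From the circular-orbit relation v² = μ/r at r = 3.03×10^5 km: μ = v²r = (26.7)² × 3.03×10^5 = 2.16006×10^8 km³/s².
Semi-major axis of the transfer orbit: a_t = (3.030×10^5 + 2.060×10^6)/2 = 1.1815×10^6 km.
Transfer time t = π√(a_t³/μ) = 2.74516×10^5 s.
The target's mean motion on its circular orbit is ω₂ = √(μ/r₂³) = 4.97086×10^-6 rad/s.
Angle swept by the target during transfer: ω₂·t = 1.36458 rad = 78.18°.
Arrival is 180° from departure on the ellipse, so φ = 180° − 78.18° = 102°.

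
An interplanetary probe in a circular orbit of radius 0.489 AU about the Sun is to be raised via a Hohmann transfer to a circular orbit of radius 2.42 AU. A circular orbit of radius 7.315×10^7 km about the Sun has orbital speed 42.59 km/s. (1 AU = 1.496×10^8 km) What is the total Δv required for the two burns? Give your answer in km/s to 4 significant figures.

Δv = 20.39 km/s

From the circular-orbit relation v² = μ/r at r = 7.315×10^7 km: μ = v²r = (42.59)² × 7.315×10^7 = 1.32687×10^11 km³/s².
In km: r₁ = 0.489 × 1.496×10^8 = 7.31544×10^7 km; r₂ = 2.42 × 1.496×10^8 = 3.62032×10^8 km.
Semi-major axis of the transfer orbit: a_t = (7.31544×10^7 + 3.62032×10^8)/2 = 2.175932×10^8 km.
At r₁ the circular-orbit speed is v₁ = √(μ/r₁) = 42.589 km/s.
Transfer-orbit speed at r₁ (vis-viva): v_p = √[μ(2/r₁ − 1/a_t)] = 54.935 km/s.
First burn Δv₁ = |v_p − v₁| = 12.35 km/s.
At r₂, v₂ = √(μ/r₂) = 19.144 km/s.
Transfer-orbit speed at r₂: v_a = √[μ(2/r₂ − 1/a_t)] = 11.100 km/s.
Second burn Δv₂ = |v₂ − v_a| = 8.044 km/s.
Δv = Δv₁ + Δv₂ = 12.35 + 8.044 = 20.39 km/s.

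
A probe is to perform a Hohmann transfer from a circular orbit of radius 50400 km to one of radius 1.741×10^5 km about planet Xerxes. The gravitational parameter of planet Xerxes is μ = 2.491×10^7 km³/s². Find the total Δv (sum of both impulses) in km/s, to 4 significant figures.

Δv = 9.402 km/s

The Hohmann ellipse has a_t = (r₁ + r₂)/2 = 1.1225×10^5 km.
At r₁ the circular-orbit speed is v₁ = √(μ/r₁) = 22.2316 km/s.
Transfer-orbit speed at r₁ (vis-viva equation): v_p = √[μ(2/r₁ − 1/a_t)] = 27.6871 km/s.
First burn Δv₁ = |v_p − v₁| = 5.4555 km/s.
Circular speed at r₂: v₂ = √(μ/r₂) = 11.96155 km/s.
Transfer-orbit speed at r₂: v_a = √[μ(2/r₂ − 1/a_t)] = 8.015112 km/s.
Second burn Δv₂ = |v₂ − v_a| = 3.9464 km/s.
Total Δv = Δv₁ + Δv₂ = 9.402 km/s.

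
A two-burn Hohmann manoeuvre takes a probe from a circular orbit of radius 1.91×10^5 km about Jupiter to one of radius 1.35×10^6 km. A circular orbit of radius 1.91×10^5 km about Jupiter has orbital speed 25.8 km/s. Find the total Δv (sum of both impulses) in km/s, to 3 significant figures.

Δv = 13.2 km/s

From the circular-orbit relation v² = μ/r at r = 1.91×10^5 km: μ = v²r = (25.8)² × 1.91×10^5 = 1.27137×10^8 km³/s².
Semi-major axis of the transfer orbit: a_t = (1.910×10^5 + 1.350×10^6)/2 = 7.705×10^5 km.
At r₁ the circular-orbit speed is v₁ = √(μ/r₁) = 25.800 km/s.
On the transfer ellipse at r₁, vis-viva equation gives v_p = √[μ(2/r₁ − 1/a_t)] = 34.151 km/s.
First burn Δv₁ = |v_p − v₁| = 8.351 km/s.
Circular speed at r₂: v₂ = √(μ/r₂) = 9.7044 km/s.
Transfer-orbit speed at r₂: v_a = √[μ(2/r₂ − 1/a_t)] = 4.8317 km/s.
Second burn Δv₂ = |v₂ − v_a| = 4.873 km/s.
Total Δv = Δv₁ + Δv₂ = 13.22 km/s.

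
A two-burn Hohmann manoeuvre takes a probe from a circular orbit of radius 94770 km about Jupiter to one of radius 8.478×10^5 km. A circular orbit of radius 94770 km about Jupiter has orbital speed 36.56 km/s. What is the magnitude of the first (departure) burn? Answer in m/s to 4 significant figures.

Δv₁ = 12480 m/s

From the circular-orbit relation v² = μ/r at r = 94770 km: μ = v²r = (36.56)² × 94770 = 1.26673×10^8 km³/s².
The Hohmann ellipse has a_t = (r₁ + r₂)/2 = 4.71285×10^5 km.
On the circular orbit at r = 94770 km, v_c = √(μ/r) = 36.56 km/s.
Vis-viva on the transfer ellipse at r = 94770 km gives v_t = √[μ(2/r − 1/a_t)] = 49.04 km/s.
Δv₁ = |v_t − v_c| = |49.04 − 36.56| = 12.48 km/s.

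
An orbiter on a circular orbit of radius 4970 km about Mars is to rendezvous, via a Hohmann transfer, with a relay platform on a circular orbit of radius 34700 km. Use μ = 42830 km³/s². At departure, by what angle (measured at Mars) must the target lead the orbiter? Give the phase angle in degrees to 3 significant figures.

φ = 102°

The Hohmann ellipse has a_t = (r₁ + r₂)/2 = 19835 km.
Transfer time t = π√(a_t³/μ) = 42406 s.
The target's mean motion on its circular orbit is ω₂ = √(μ/r₂³) = 3.2017×10^-5 rad/s.
Angle swept by the target during transfer: ω₂·t = 1.3577 rad = 77.79°.
Arrival is 180° from departure on the ellipse, so φ = 180° − 77.79° = 102°.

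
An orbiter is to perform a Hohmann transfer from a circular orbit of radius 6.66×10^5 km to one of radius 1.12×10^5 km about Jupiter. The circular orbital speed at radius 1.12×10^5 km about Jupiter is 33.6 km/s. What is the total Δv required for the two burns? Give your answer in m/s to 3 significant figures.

Δv = 16700 m/s

From the circular-orbit relation v² = μ/r at r = 1.12×10^5 km: μ = v²r = (33.6)² × 1.12×10^5 = 1.26444×10^8 km³/s².
The Hohmann ellipse has a_t = (r₁ + r₂)/2 = 3.890×10^5 km.
Circular speed at r₁: v₁ = √(μ/r₁) = √(1.26444×10^8/6.660×10^5) = 13.7788 km/s.
Transfer-orbit speed at r₁ (v² = μ(2/r − 1/a)): v_a = √[μ(2/r₁ − 1/a_t)] = 7.39342 km/s.
First burn Δv₁ = |v_a − v₁| = 6.3854 km/s.
Circular speed at r₂: v₂ = √(μ/r₂) = 33.600 km/s.
Transfer-orbit speed at r₂: v_p = √[μ(2/r₂ − 1/a_t)] = 43.964 km/s.
Second burn Δv₂ = |v₂ − v_p| = 10.364 km/s.
Δv = Δv₁ + Δv₂ = 6.3854 + 10.364 = 16.75 km/s.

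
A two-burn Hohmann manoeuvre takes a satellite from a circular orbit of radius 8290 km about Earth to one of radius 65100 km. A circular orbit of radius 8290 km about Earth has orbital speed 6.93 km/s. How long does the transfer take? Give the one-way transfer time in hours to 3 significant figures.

t = 9.72 hours

From the circular-orbit relation v² = μ/r at r = 8290 km: μ = v²r = (6.93)² × 8290 = 3.98126×10^5 km³/s².
Transfer-ellipse semi-major axis a_t = (r₁ + r₂)/2 = (8290 + 65100)/2 = 36695 km.
Half the transfer-orbit period gives t = π√(a_t³/μ) = 35000 s.
Converting: 35000 s ÷ 3600 s/hour = 9.72 hours.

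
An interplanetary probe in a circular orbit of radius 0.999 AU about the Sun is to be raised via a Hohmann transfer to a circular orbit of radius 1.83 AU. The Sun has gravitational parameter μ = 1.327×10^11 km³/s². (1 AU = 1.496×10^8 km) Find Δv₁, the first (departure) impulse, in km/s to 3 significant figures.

Δv₁ = 4.10 km/s

In km: r₁ = 0.999 × 1.496×10^8 = 1.494504×10^8 km; r₂ = 1.83 × 1.496×10^8 = 2.73768×10^8 km.
The Hohmann ellipse has a_t = (r₁ + r₂)/2 = 2.116092×10^8 km.
Circular speed at r = 1.494504×10^8 km: v_c = √(μ/r) = 29.798 km/s.
Transfer-orbit speed at the same r (vis-viva, a = a_t): v_t = √[μ(2/r − 1/a_t)] = 33.893 km/s.
Δv₁ = |v_t − v_c| = |33.893 − 29.798| = 4.095 km/s.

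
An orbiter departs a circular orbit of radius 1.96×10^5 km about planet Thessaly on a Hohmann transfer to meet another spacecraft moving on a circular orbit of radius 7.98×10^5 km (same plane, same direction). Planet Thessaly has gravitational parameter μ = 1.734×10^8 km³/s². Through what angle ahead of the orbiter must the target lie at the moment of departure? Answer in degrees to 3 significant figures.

φ = 91.5°

Transfer-ellipse semi-major axis a_t = (r₁ + r₂)/2 = (1.960×10^5 + 7.980×10^5)/2 = 4.970×10^5 km.
The half-period of the transfer ellipse is t = π√(a_t³/μ) = 83591 s.
Target angular speed ω₂ = √(μ/r₂³) = 1.8472×10^-5 rad/s.
Angle swept by the target during transfer: ω₂·t = 1.5441 rad = 88.47°.
Arrival is 180° from departure on the ellipse, so φ = 180° − 88.47° = 91.5°.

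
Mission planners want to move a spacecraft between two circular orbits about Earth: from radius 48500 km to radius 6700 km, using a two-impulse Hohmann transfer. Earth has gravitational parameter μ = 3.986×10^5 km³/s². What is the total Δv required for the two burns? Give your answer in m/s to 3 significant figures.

Semi-major axis of the transfer orbit: a_t = (48500 + 6700)/2 = 27600 km.
At r₁ the circular-orbit speed is v₁ = √(μ/r₁) = 2.8668 km/s.
On the transfer ellipse at r₁, v² = μ(2/r − 1/a) gives v_a = √[μ(2/r₁ − 1/a_t)] = 1.4125 km/s.
First burn Δv₁ = |v_a − v₁| = 1.4543 km/s.
Circular speed at r₂: v₂ = √(μ/r₂) = 7.71314 km/s.
Transfer-orbit speed at r₂: v_p = √[μ(2/r₂ − 1/a_t)] = 10.2246 km/s.
Second burn Δv₂ = |v₂ − v_p| = 2.5115 km/s.
Δv = Δv₁ + Δv₂ = 1.4543 + 2.5115 = 3.966 km/s.

Δv = 3970 m/s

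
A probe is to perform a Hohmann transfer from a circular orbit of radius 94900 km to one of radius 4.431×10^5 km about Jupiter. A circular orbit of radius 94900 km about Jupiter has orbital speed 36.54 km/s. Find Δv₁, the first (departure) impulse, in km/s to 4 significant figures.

From the circular-orbit relation v² = μ/r at r = 94900 km: μ = v²r = (36.54)² × 94900 = 1.26708×10^8 km³/s².
The Hohmann ellipse has a_t = (r₁ + r₂)/2 = 2.690×10^5 km.
On the circular orbit at r = 94900 km, v_c = √(μ/r) = 36.54 km/s.
Transfer-orbit speed at the same r (vis-viva, a = a_t): v_t = √[μ(2/r − 1/a_t)] = 46.90 km/s.
Δv₁ = |v_t − v_c| = |46.90 − 36.54| = 10.36 km/s.

Δv₁ = 10.36 km/s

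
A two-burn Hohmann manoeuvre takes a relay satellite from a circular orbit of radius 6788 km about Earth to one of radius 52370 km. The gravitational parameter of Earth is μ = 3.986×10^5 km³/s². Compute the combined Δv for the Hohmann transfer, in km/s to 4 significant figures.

Δv = 3.971 km/s

Semi-major axis of the transfer orbit: a_t = (6788 + 52370)/2 = 29579 km.
At r₁ the circular-orbit speed is v₁ = √(μ/r₁) = 7.66298 km/s.
Transfer-orbit speed at r₁ (vis-viva equation): v_p = √[μ(2/r₁ − 1/a_t)] = 10.1964 km/s.
First burn Δv₁ = |v_p − v₁| = 2.5334 km/s.
Circular speed at r₂: v₂ = √(μ/r₂) = 2.7588 km/s.
Transfer-orbit speed at r₂: v_a = √[μ(2/r₂ − 1/a_t)] = 1.3216 km/s.
Second burn Δv₂ = |v₂ − v_a| = 1.4372 km/s.
Δv = Δv₁ + Δv₂ = 2.5334 + 1.4372 = 3.971 km/s.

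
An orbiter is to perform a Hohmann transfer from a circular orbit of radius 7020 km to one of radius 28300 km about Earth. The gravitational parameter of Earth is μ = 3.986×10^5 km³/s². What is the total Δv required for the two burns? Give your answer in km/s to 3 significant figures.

Semi-major axis of the transfer orbit: a_t = (7020 + 28300)/2 = 17660 km.
At r₁ the circular-orbit speed is v₁ = √(μ/r₁) = 7.5353 km/s.
Transfer-orbit speed at r₁ (vis-viva equation): v_p = √[μ(2/r₁ − 1/a_t)] = 9.5389 km/s.
First burn Δv₁ = |v_p − v₁| = 2.0036 km/s.
At r₂, v₂ = √(μ/r₂) = 3.7530 km/s.
Transfer-orbit speed at r₂: v_a = √[μ(2/r₂ − 1/a_t)] = 2.3662 km/s.
Second burn Δv₂ = |v₂ − v_a| = 1.3868 km/s.
Total Δv = Δv₁ + Δv₂ = 3.390 km/s.

Δv = 3.39 km/s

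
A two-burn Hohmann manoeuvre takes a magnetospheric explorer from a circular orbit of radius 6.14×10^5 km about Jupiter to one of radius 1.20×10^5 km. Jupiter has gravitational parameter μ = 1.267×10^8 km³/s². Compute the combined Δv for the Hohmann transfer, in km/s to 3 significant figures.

Semi-major axis of the transfer orbit: a_t = (6.140×10^5 + 1.200×10^5)/2 = 3.670×10^5 km.
Circular speed at r₁: v₁ = √(μ/r₁) = √(1.267×10^8/6.140×10^5) = 14.365 km/s.
On the transfer ellipse at r₁, vis-viva gives v_a = √[μ(2/r₁ − 1/a_t)] = 8.2141 km/s.
First burn Δv₁ = |v_a − v₁| = 6.151 km/s.
Circular speed at r₂: v₂ = √(μ/r₂) = 32.494 km/s.
Transfer-orbit speed at r₂: v_p = √[μ(2/r₂ − 1/a_t)] = 42.029 km/s.
Second burn Δv₂ = |v₂ − v_p| = 9.535 km/s.
Total Δv = Δv₁ + Δv₂ = 15.69 km/s.

Δv = 15.7 km/s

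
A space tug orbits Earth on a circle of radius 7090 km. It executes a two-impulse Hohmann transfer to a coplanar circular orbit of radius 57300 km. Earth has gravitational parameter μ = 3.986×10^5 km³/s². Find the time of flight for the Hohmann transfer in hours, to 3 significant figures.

t = 7.98 hours

The Hohmann ellipse has a_t = (r₁ + r₂)/2 = 32195 km.
Half the transfer-orbit period gives t = π√(a_t³/μ) = 28745 s.
Converting: 28745 s ÷ 3600 s/hour = 7.98 hours.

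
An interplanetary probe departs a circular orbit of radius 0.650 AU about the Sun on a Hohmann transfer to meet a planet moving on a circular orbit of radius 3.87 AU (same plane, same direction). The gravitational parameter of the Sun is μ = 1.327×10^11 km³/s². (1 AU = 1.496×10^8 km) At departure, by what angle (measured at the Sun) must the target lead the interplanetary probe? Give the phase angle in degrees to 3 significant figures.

In km: r₁ = 0.650 × 1.496×10^8 = 9.724×10^7 km; r₂ = 3.87 × 1.496×10^8 = 5.78952×10^8 km.
Semi-major axis of the transfer orbit: a_t = (9.724×10^7 + 5.78952×10^8)/2 = 3.38096×10^8 km.
Transfer time t = π√(a_t³/μ) = 5.361×10^7 s.
The target's mean motion on its circular orbit is ω₂ = √(μ/r₂³) = 2.615×10^-8 rad/s.
Angle swept by the target during transfer: ω₂·t = 1.402 rad = 80.33°.
The interplanetary probe traverses 180° on the transfer ellipse, so the target must lead by 180° − 80.33° = 99.7°.

φ = 99.7°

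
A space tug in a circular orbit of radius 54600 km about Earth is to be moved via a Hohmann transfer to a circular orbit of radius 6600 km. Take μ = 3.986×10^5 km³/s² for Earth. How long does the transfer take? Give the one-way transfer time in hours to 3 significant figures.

Semi-major axis of the transfer orbit: a_t = (54600 + 6600)/2 = 30600 km.
Half the transfer-orbit period gives t = π√(a_t³/μ) = 26640 s.
Converting: 26640 s ÷ 3600 s/hour = 7.40 hours.

t = 7.40 hours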